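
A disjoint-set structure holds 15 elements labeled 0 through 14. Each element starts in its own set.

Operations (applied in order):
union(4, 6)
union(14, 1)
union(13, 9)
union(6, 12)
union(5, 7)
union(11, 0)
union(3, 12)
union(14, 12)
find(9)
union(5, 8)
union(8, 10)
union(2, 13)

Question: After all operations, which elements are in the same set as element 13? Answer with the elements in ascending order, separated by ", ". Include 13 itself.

Answer: 2, 9, 13

Derivation:
Step 1: union(4, 6) -> merged; set of 4 now {4, 6}
Step 2: union(14, 1) -> merged; set of 14 now {1, 14}
Step 3: union(13, 9) -> merged; set of 13 now {9, 13}
Step 4: union(6, 12) -> merged; set of 6 now {4, 6, 12}
Step 5: union(5, 7) -> merged; set of 5 now {5, 7}
Step 6: union(11, 0) -> merged; set of 11 now {0, 11}
Step 7: union(3, 12) -> merged; set of 3 now {3, 4, 6, 12}
Step 8: union(14, 12) -> merged; set of 14 now {1, 3, 4, 6, 12, 14}
Step 9: find(9) -> no change; set of 9 is {9, 13}
Step 10: union(5, 8) -> merged; set of 5 now {5, 7, 8}
Step 11: union(8, 10) -> merged; set of 8 now {5, 7, 8, 10}
Step 12: union(2, 13) -> merged; set of 2 now {2, 9, 13}
Component of 13: {2, 9, 13}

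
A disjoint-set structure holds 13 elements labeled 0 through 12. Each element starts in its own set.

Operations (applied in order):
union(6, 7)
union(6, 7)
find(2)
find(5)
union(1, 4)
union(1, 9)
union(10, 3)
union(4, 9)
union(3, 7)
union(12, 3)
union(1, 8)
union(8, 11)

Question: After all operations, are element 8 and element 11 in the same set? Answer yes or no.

Step 1: union(6, 7) -> merged; set of 6 now {6, 7}
Step 2: union(6, 7) -> already same set; set of 6 now {6, 7}
Step 3: find(2) -> no change; set of 2 is {2}
Step 4: find(5) -> no change; set of 5 is {5}
Step 5: union(1, 4) -> merged; set of 1 now {1, 4}
Step 6: union(1, 9) -> merged; set of 1 now {1, 4, 9}
Step 7: union(10, 3) -> merged; set of 10 now {3, 10}
Step 8: union(4, 9) -> already same set; set of 4 now {1, 4, 9}
Step 9: union(3, 7) -> merged; set of 3 now {3, 6, 7, 10}
Step 10: union(12, 3) -> merged; set of 12 now {3, 6, 7, 10, 12}
Step 11: union(1, 8) -> merged; set of 1 now {1, 4, 8, 9}
Step 12: union(8, 11) -> merged; set of 8 now {1, 4, 8, 9, 11}
Set of 8: {1, 4, 8, 9, 11}; 11 is a member.

Answer: yes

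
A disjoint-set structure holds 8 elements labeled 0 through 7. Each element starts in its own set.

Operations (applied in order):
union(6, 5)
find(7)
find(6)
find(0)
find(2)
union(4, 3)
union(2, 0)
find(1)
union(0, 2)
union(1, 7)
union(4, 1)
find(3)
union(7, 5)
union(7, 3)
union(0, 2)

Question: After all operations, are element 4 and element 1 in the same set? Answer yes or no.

Step 1: union(6, 5) -> merged; set of 6 now {5, 6}
Step 2: find(7) -> no change; set of 7 is {7}
Step 3: find(6) -> no change; set of 6 is {5, 6}
Step 4: find(0) -> no change; set of 0 is {0}
Step 5: find(2) -> no change; set of 2 is {2}
Step 6: union(4, 3) -> merged; set of 4 now {3, 4}
Step 7: union(2, 0) -> merged; set of 2 now {0, 2}
Step 8: find(1) -> no change; set of 1 is {1}
Step 9: union(0, 2) -> already same set; set of 0 now {0, 2}
Step 10: union(1, 7) -> merged; set of 1 now {1, 7}
Step 11: union(4, 1) -> merged; set of 4 now {1, 3, 4, 7}
Step 12: find(3) -> no change; set of 3 is {1, 3, 4, 7}
Step 13: union(7, 5) -> merged; set of 7 now {1, 3, 4, 5, 6, 7}
Step 14: union(7, 3) -> already same set; set of 7 now {1, 3, 4, 5, 6, 7}
Step 15: union(0, 2) -> already same set; set of 0 now {0, 2}
Set of 4: {1, 3, 4, 5, 6, 7}; 1 is a member.

Answer: yes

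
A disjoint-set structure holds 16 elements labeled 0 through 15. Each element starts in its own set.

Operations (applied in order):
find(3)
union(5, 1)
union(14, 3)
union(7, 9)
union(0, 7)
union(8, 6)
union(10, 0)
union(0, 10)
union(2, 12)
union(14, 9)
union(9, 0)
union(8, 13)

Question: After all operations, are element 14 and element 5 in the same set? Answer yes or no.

Step 1: find(3) -> no change; set of 3 is {3}
Step 2: union(5, 1) -> merged; set of 5 now {1, 5}
Step 3: union(14, 3) -> merged; set of 14 now {3, 14}
Step 4: union(7, 9) -> merged; set of 7 now {7, 9}
Step 5: union(0, 7) -> merged; set of 0 now {0, 7, 9}
Step 6: union(8, 6) -> merged; set of 8 now {6, 8}
Step 7: union(10, 0) -> merged; set of 10 now {0, 7, 9, 10}
Step 8: union(0, 10) -> already same set; set of 0 now {0, 7, 9, 10}
Step 9: union(2, 12) -> merged; set of 2 now {2, 12}
Step 10: union(14, 9) -> merged; set of 14 now {0, 3, 7, 9, 10, 14}
Step 11: union(9, 0) -> already same set; set of 9 now {0, 3, 7, 9, 10, 14}
Step 12: union(8, 13) -> merged; set of 8 now {6, 8, 13}
Set of 14: {0, 3, 7, 9, 10, 14}; 5 is not a member.

Answer: no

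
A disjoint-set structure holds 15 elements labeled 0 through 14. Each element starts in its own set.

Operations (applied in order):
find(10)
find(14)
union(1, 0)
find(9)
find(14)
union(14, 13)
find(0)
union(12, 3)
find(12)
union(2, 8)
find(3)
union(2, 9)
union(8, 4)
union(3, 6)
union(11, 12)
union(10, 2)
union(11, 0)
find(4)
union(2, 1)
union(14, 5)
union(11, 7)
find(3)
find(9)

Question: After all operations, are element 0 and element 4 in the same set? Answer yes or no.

Answer: yes

Derivation:
Step 1: find(10) -> no change; set of 10 is {10}
Step 2: find(14) -> no change; set of 14 is {14}
Step 3: union(1, 0) -> merged; set of 1 now {0, 1}
Step 4: find(9) -> no change; set of 9 is {9}
Step 5: find(14) -> no change; set of 14 is {14}
Step 6: union(14, 13) -> merged; set of 14 now {13, 14}
Step 7: find(0) -> no change; set of 0 is {0, 1}
Step 8: union(12, 3) -> merged; set of 12 now {3, 12}
Step 9: find(12) -> no change; set of 12 is {3, 12}
Step 10: union(2, 8) -> merged; set of 2 now {2, 8}
Step 11: find(3) -> no change; set of 3 is {3, 12}
Step 12: union(2, 9) -> merged; set of 2 now {2, 8, 9}
Step 13: union(8, 4) -> merged; set of 8 now {2, 4, 8, 9}
Step 14: union(3, 6) -> merged; set of 3 now {3, 6, 12}
Step 15: union(11, 12) -> merged; set of 11 now {3, 6, 11, 12}
Step 16: union(10, 2) -> merged; set of 10 now {2, 4, 8, 9, 10}
Step 17: union(11, 0) -> merged; set of 11 now {0, 1, 3, 6, 11, 12}
Step 18: find(4) -> no change; set of 4 is {2, 4, 8, 9, 10}
Step 19: union(2, 1) -> merged; set of 2 now {0, 1, 2, 3, 4, 6, 8, 9, 10, 11, 12}
Step 20: union(14, 5) -> merged; set of 14 now {5, 13, 14}
Step 21: union(11, 7) -> merged; set of 11 now {0, 1, 2, 3, 4, 6, 7, 8, 9, 10, 11, 12}
Step 22: find(3) -> no change; set of 3 is {0, 1, 2, 3, 4, 6, 7, 8, 9, 10, 11, 12}
Step 23: find(9) -> no change; set of 9 is {0, 1, 2, 3, 4, 6, 7, 8, 9, 10, 11, 12}
Set of 0: {0, 1, 2, 3, 4, 6, 7, 8, 9, 10, 11, 12}; 4 is a member.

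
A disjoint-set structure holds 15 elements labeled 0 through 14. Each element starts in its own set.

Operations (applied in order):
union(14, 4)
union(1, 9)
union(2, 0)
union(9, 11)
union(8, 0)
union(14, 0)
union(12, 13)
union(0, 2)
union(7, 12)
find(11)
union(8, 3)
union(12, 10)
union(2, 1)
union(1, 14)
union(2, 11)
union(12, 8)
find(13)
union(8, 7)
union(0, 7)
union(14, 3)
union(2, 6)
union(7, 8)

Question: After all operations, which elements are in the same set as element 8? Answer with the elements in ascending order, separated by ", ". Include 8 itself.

Answer: 0, 1, 2, 3, 4, 6, 7, 8, 9, 10, 11, 12, 13, 14

Derivation:
Step 1: union(14, 4) -> merged; set of 14 now {4, 14}
Step 2: union(1, 9) -> merged; set of 1 now {1, 9}
Step 3: union(2, 0) -> merged; set of 2 now {0, 2}
Step 4: union(9, 11) -> merged; set of 9 now {1, 9, 11}
Step 5: union(8, 0) -> merged; set of 8 now {0, 2, 8}
Step 6: union(14, 0) -> merged; set of 14 now {0, 2, 4, 8, 14}
Step 7: union(12, 13) -> merged; set of 12 now {12, 13}
Step 8: union(0, 2) -> already same set; set of 0 now {0, 2, 4, 8, 14}
Step 9: union(7, 12) -> merged; set of 7 now {7, 12, 13}
Step 10: find(11) -> no change; set of 11 is {1, 9, 11}
Step 11: union(8, 3) -> merged; set of 8 now {0, 2, 3, 4, 8, 14}
Step 12: union(12, 10) -> merged; set of 12 now {7, 10, 12, 13}
Step 13: union(2, 1) -> merged; set of 2 now {0, 1, 2, 3, 4, 8, 9, 11, 14}
Step 14: union(1, 14) -> already same set; set of 1 now {0, 1, 2, 3, 4, 8, 9, 11, 14}
Step 15: union(2, 11) -> already same set; set of 2 now {0, 1, 2, 3, 4, 8, 9, 11, 14}
Step 16: union(12, 8) -> merged; set of 12 now {0, 1, 2, 3, 4, 7, 8, 9, 10, 11, 12, 13, 14}
Step 17: find(13) -> no change; set of 13 is {0, 1, 2, 3, 4, 7, 8, 9, 10, 11, 12, 13, 14}
Step 18: union(8, 7) -> already same set; set of 8 now {0, 1, 2, 3, 4, 7, 8, 9, 10, 11, 12, 13, 14}
Step 19: union(0, 7) -> already same set; set of 0 now {0, 1, 2, 3, 4, 7, 8, 9, 10, 11, 12, 13, 14}
Step 20: union(14, 3) -> already same set; set of 14 now {0, 1, 2, 3, 4, 7, 8, 9, 10, 11, 12, 13, 14}
Step 21: union(2, 6) -> merged; set of 2 now {0, 1, 2, 3, 4, 6, 7, 8, 9, 10, 11, 12, 13, 14}
Step 22: union(7, 8) -> already same set; set of 7 now {0, 1, 2, 3, 4, 6, 7, 8, 9, 10, 11, 12, 13, 14}
Component of 8: {0, 1, 2, 3, 4, 6, 7, 8, 9, 10, 11, 12, 13, 14}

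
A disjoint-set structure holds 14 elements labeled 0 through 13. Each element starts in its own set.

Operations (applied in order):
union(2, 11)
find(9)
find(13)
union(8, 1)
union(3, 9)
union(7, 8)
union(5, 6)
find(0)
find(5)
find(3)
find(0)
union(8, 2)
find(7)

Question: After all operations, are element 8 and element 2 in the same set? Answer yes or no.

Answer: yes

Derivation:
Step 1: union(2, 11) -> merged; set of 2 now {2, 11}
Step 2: find(9) -> no change; set of 9 is {9}
Step 3: find(13) -> no change; set of 13 is {13}
Step 4: union(8, 1) -> merged; set of 8 now {1, 8}
Step 5: union(3, 9) -> merged; set of 3 now {3, 9}
Step 6: union(7, 8) -> merged; set of 7 now {1, 7, 8}
Step 7: union(5, 6) -> merged; set of 5 now {5, 6}
Step 8: find(0) -> no change; set of 0 is {0}
Step 9: find(5) -> no change; set of 5 is {5, 6}
Step 10: find(3) -> no change; set of 3 is {3, 9}
Step 11: find(0) -> no change; set of 0 is {0}
Step 12: union(8, 2) -> merged; set of 8 now {1, 2, 7, 8, 11}
Step 13: find(7) -> no change; set of 7 is {1, 2, 7, 8, 11}
Set of 8: {1, 2, 7, 8, 11}; 2 is a member.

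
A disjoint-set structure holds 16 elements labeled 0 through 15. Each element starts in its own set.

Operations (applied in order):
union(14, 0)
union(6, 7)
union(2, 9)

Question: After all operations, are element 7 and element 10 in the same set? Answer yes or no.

Answer: no

Derivation:
Step 1: union(14, 0) -> merged; set of 14 now {0, 14}
Step 2: union(6, 7) -> merged; set of 6 now {6, 7}
Step 3: union(2, 9) -> merged; set of 2 now {2, 9}
Set of 7: {6, 7}; 10 is not a member.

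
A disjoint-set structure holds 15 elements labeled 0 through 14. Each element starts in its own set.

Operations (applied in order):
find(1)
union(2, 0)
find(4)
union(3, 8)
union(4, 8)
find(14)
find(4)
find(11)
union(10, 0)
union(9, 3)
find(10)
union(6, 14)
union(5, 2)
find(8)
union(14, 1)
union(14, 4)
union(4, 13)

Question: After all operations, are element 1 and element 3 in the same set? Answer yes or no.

Step 1: find(1) -> no change; set of 1 is {1}
Step 2: union(2, 0) -> merged; set of 2 now {0, 2}
Step 3: find(4) -> no change; set of 4 is {4}
Step 4: union(3, 8) -> merged; set of 3 now {3, 8}
Step 5: union(4, 8) -> merged; set of 4 now {3, 4, 8}
Step 6: find(14) -> no change; set of 14 is {14}
Step 7: find(4) -> no change; set of 4 is {3, 4, 8}
Step 8: find(11) -> no change; set of 11 is {11}
Step 9: union(10, 0) -> merged; set of 10 now {0, 2, 10}
Step 10: union(9, 3) -> merged; set of 9 now {3, 4, 8, 9}
Step 11: find(10) -> no change; set of 10 is {0, 2, 10}
Step 12: union(6, 14) -> merged; set of 6 now {6, 14}
Step 13: union(5, 2) -> merged; set of 5 now {0, 2, 5, 10}
Step 14: find(8) -> no change; set of 8 is {3, 4, 8, 9}
Step 15: union(14, 1) -> merged; set of 14 now {1, 6, 14}
Step 16: union(14, 4) -> merged; set of 14 now {1, 3, 4, 6, 8, 9, 14}
Step 17: union(4, 13) -> merged; set of 4 now {1, 3, 4, 6, 8, 9, 13, 14}
Set of 1: {1, 3, 4, 6, 8, 9, 13, 14}; 3 is a member.

Answer: yes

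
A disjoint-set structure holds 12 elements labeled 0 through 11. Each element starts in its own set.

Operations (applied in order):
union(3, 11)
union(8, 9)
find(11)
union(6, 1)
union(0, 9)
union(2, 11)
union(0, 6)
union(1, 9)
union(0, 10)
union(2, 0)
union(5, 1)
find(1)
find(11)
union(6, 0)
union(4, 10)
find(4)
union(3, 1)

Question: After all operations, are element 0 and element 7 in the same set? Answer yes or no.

Step 1: union(3, 11) -> merged; set of 3 now {3, 11}
Step 2: union(8, 9) -> merged; set of 8 now {8, 9}
Step 3: find(11) -> no change; set of 11 is {3, 11}
Step 4: union(6, 1) -> merged; set of 6 now {1, 6}
Step 5: union(0, 9) -> merged; set of 0 now {0, 8, 9}
Step 6: union(2, 11) -> merged; set of 2 now {2, 3, 11}
Step 7: union(0, 6) -> merged; set of 0 now {0, 1, 6, 8, 9}
Step 8: union(1, 9) -> already same set; set of 1 now {0, 1, 6, 8, 9}
Step 9: union(0, 10) -> merged; set of 0 now {0, 1, 6, 8, 9, 10}
Step 10: union(2, 0) -> merged; set of 2 now {0, 1, 2, 3, 6, 8, 9, 10, 11}
Step 11: union(5, 1) -> merged; set of 5 now {0, 1, 2, 3, 5, 6, 8, 9, 10, 11}
Step 12: find(1) -> no change; set of 1 is {0, 1, 2, 3, 5, 6, 8, 9, 10, 11}
Step 13: find(11) -> no change; set of 11 is {0, 1, 2, 3, 5, 6, 8, 9, 10, 11}
Step 14: union(6, 0) -> already same set; set of 6 now {0, 1, 2, 3, 5, 6, 8, 9, 10, 11}
Step 15: union(4, 10) -> merged; set of 4 now {0, 1, 2, 3, 4, 5, 6, 8, 9, 10, 11}
Step 16: find(4) -> no change; set of 4 is {0, 1, 2, 3, 4, 5, 6, 8, 9, 10, 11}
Step 17: union(3, 1) -> already same set; set of 3 now {0, 1, 2, 3, 4, 5, 6, 8, 9, 10, 11}
Set of 0: {0, 1, 2, 3, 4, 5, 6, 8, 9, 10, 11}; 7 is not a member.

Answer: no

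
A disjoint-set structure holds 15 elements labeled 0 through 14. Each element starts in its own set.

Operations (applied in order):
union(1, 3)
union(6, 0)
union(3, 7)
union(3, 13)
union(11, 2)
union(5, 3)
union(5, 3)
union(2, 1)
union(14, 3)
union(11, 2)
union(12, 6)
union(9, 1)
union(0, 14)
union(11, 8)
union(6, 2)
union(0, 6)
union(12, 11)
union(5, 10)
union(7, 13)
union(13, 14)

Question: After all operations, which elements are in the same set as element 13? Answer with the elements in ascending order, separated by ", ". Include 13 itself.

Answer: 0, 1, 2, 3, 5, 6, 7, 8, 9, 10, 11, 12, 13, 14

Derivation:
Step 1: union(1, 3) -> merged; set of 1 now {1, 3}
Step 2: union(6, 0) -> merged; set of 6 now {0, 6}
Step 3: union(3, 7) -> merged; set of 3 now {1, 3, 7}
Step 4: union(3, 13) -> merged; set of 3 now {1, 3, 7, 13}
Step 5: union(11, 2) -> merged; set of 11 now {2, 11}
Step 6: union(5, 3) -> merged; set of 5 now {1, 3, 5, 7, 13}
Step 7: union(5, 3) -> already same set; set of 5 now {1, 3, 5, 7, 13}
Step 8: union(2, 1) -> merged; set of 2 now {1, 2, 3, 5, 7, 11, 13}
Step 9: union(14, 3) -> merged; set of 14 now {1, 2, 3, 5, 7, 11, 13, 14}
Step 10: union(11, 2) -> already same set; set of 11 now {1, 2, 3, 5, 7, 11, 13, 14}
Step 11: union(12, 6) -> merged; set of 12 now {0, 6, 12}
Step 12: union(9, 1) -> merged; set of 9 now {1, 2, 3, 5, 7, 9, 11, 13, 14}
Step 13: union(0, 14) -> merged; set of 0 now {0, 1, 2, 3, 5, 6, 7, 9, 11, 12, 13, 14}
Step 14: union(11, 8) -> merged; set of 11 now {0, 1, 2, 3, 5, 6, 7, 8, 9, 11, 12, 13, 14}
Step 15: union(6, 2) -> already same set; set of 6 now {0, 1, 2, 3, 5, 6, 7, 8, 9, 11, 12, 13, 14}
Step 16: union(0, 6) -> already same set; set of 0 now {0, 1, 2, 3, 5, 6, 7, 8, 9, 11, 12, 13, 14}
Step 17: union(12, 11) -> already same set; set of 12 now {0, 1, 2, 3, 5, 6, 7, 8, 9, 11, 12, 13, 14}
Step 18: union(5, 10) -> merged; set of 5 now {0, 1, 2, 3, 5, 6, 7, 8, 9, 10, 11, 12, 13, 14}
Step 19: union(7, 13) -> already same set; set of 7 now {0, 1, 2, 3, 5, 6, 7, 8, 9, 10, 11, 12, 13, 14}
Step 20: union(13, 14) -> already same set; set of 13 now {0, 1, 2, 3, 5, 6, 7, 8, 9, 10, 11, 12, 13, 14}
Component of 13: {0, 1, 2, 3, 5, 6, 7, 8, 9, 10, 11, 12, 13, 14}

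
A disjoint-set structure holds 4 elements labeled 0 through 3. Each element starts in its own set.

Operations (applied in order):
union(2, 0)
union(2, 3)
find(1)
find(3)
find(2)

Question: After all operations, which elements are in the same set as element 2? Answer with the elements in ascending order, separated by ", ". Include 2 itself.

Step 1: union(2, 0) -> merged; set of 2 now {0, 2}
Step 2: union(2, 3) -> merged; set of 2 now {0, 2, 3}
Step 3: find(1) -> no change; set of 1 is {1}
Step 4: find(3) -> no change; set of 3 is {0, 2, 3}
Step 5: find(2) -> no change; set of 2 is {0, 2, 3}
Component of 2: {0, 2, 3}

Answer: 0, 2, 3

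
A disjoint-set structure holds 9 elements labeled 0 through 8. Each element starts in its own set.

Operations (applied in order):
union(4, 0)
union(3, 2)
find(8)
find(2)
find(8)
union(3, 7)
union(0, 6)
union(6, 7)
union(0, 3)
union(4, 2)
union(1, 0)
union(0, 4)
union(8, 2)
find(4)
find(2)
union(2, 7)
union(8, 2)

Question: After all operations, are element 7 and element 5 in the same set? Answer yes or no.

Answer: no

Derivation:
Step 1: union(4, 0) -> merged; set of 4 now {0, 4}
Step 2: union(3, 2) -> merged; set of 3 now {2, 3}
Step 3: find(8) -> no change; set of 8 is {8}
Step 4: find(2) -> no change; set of 2 is {2, 3}
Step 5: find(8) -> no change; set of 8 is {8}
Step 6: union(3, 7) -> merged; set of 3 now {2, 3, 7}
Step 7: union(0, 6) -> merged; set of 0 now {0, 4, 6}
Step 8: union(6, 7) -> merged; set of 6 now {0, 2, 3, 4, 6, 7}
Step 9: union(0, 3) -> already same set; set of 0 now {0, 2, 3, 4, 6, 7}
Step 10: union(4, 2) -> already same set; set of 4 now {0, 2, 3, 4, 6, 7}
Step 11: union(1, 0) -> merged; set of 1 now {0, 1, 2, 3, 4, 6, 7}
Step 12: union(0, 4) -> already same set; set of 0 now {0, 1, 2, 3, 4, 6, 7}
Step 13: union(8, 2) -> merged; set of 8 now {0, 1, 2, 3, 4, 6, 7, 8}
Step 14: find(4) -> no change; set of 4 is {0, 1, 2, 3, 4, 6, 7, 8}
Step 15: find(2) -> no change; set of 2 is {0, 1, 2, 3, 4, 6, 7, 8}
Step 16: union(2, 7) -> already same set; set of 2 now {0, 1, 2, 3, 4, 6, 7, 8}
Step 17: union(8, 2) -> already same set; set of 8 now {0, 1, 2, 3, 4, 6, 7, 8}
Set of 7: {0, 1, 2, 3, 4, 6, 7, 8}; 5 is not a member.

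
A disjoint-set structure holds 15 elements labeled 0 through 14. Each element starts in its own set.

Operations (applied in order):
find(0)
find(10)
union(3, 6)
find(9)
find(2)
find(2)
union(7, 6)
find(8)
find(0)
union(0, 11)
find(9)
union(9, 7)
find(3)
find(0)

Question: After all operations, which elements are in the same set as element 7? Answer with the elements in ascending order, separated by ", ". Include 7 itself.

Answer: 3, 6, 7, 9

Derivation:
Step 1: find(0) -> no change; set of 0 is {0}
Step 2: find(10) -> no change; set of 10 is {10}
Step 3: union(3, 6) -> merged; set of 3 now {3, 6}
Step 4: find(9) -> no change; set of 9 is {9}
Step 5: find(2) -> no change; set of 2 is {2}
Step 6: find(2) -> no change; set of 2 is {2}
Step 7: union(7, 6) -> merged; set of 7 now {3, 6, 7}
Step 8: find(8) -> no change; set of 8 is {8}
Step 9: find(0) -> no change; set of 0 is {0}
Step 10: union(0, 11) -> merged; set of 0 now {0, 11}
Step 11: find(9) -> no change; set of 9 is {9}
Step 12: union(9, 7) -> merged; set of 9 now {3, 6, 7, 9}
Step 13: find(3) -> no change; set of 3 is {3, 6, 7, 9}
Step 14: find(0) -> no change; set of 0 is {0, 11}
Component of 7: {3, 6, 7, 9}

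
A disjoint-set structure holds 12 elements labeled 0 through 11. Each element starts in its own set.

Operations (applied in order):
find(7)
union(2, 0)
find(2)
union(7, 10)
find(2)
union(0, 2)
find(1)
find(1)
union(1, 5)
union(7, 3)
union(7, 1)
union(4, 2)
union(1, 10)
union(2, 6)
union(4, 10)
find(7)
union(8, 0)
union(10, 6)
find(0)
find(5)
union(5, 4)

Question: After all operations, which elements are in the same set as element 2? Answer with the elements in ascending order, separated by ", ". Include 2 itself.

Answer: 0, 1, 2, 3, 4, 5, 6, 7, 8, 10

Derivation:
Step 1: find(7) -> no change; set of 7 is {7}
Step 2: union(2, 0) -> merged; set of 2 now {0, 2}
Step 3: find(2) -> no change; set of 2 is {0, 2}
Step 4: union(7, 10) -> merged; set of 7 now {7, 10}
Step 5: find(2) -> no change; set of 2 is {0, 2}
Step 6: union(0, 2) -> already same set; set of 0 now {0, 2}
Step 7: find(1) -> no change; set of 1 is {1}
Step 8: find(1) -> no change; set of 1 is {1}
Step 9: union(1, 5) -> merged; set of 1 now {1, 5}
Step 10: union(7, 3) -> merged; set of 7 now {3, 7, 10}
Step 11: union(7, 1) -> merged; set of 7 now {1, 3, 5, 7, 10}
Step 12: union(4, 2) -> merged; set of 4 now {0, 2, 4}
Step 13: union(1, 10) -> already same set; set of 1 now {1, 3, 5, 7, 10}
Step 14: union(2, 6) -> merged; set of 2 now {0, 2, 4, 6}
Step 15: union(4, 10) -> merged; set of 4 now {0, 1, 2, 3, 4, 5, 6, 7, 10}
Step 16: find(7) -> no change; set of 7 is {0, 1, 2, 3, 4, 5, 6, 7, 10}
Step 17: union(8, 0) -> merged; set of 8 now {0, 1, 2, 3, 4, 5, 6, 7, 8, 10}
Step 18: union(10, 6) -> already same set; set of 10 now {0, 1, 2, 3, 4, 5, 6, 7, 8, 10}
Step 19: find(0) -> no change; set of 0 is {0, 1, 2, 3, 4, 5, 6, 7, 8, 10}
Step 20: find(5) -> no change; set of 5 is {0, 1, 2, 3, 4, 5, 6, 7, 8, 10}
Step 21: union(5, 4) -> already same set; set of 5 now {0, 1, 2, 3, 4, 5, 6, 7, 8, 10}
Component of 2: {0, 1, 2, 3, 4, 5, 6, 7, 8, 10}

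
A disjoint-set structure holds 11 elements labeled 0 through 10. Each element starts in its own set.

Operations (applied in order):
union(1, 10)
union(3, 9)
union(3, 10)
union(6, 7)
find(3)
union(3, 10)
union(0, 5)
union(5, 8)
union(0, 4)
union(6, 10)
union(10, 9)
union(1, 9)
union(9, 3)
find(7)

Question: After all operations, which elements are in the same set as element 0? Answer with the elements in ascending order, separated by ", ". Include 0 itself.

Step 1: union(1, 10) -> merged; set of 1 now {1, 10}
Step 2: union(3, 9) -> merged; set of 3 now {3, 9}
Step 3: union(3, 10) -> merged; set of 3 now {1, 3, 9, 10}
Step 4: union(6, 7) -> merged; set of 6 now {6, 7}
Step 5: find(3) -> no change; set of 3 is {1, 3, 9, 10}
Step 6: union(3, 10) -> already same set; set of 3 now {1, 3, 9, 10}
Step 7: union(0, 5) -> merged; set of 0 now {0, 5}
Step 8: union(5, 8) -> merged; set of 5 now {0, 5, 8}
Step 9: union(0, 4) -> merged; set of 0 now {0, 4, 5, 8}
Step 10: union(6, 10) -> merged; set of 6 now {1, 3, 6, 7, 9, 10}
Step 11: union(10, 9) -> already same set; set of 10 now {1, 3, 6, 7, 9, 10}
Step 12: union(1, 9) -> already same set; set of 1 now {1, 3, 6, 7, 9, 10}
Step 13: union(9, 3) -> already same set; set of 9 now {1, 3, 6, 7, 9, 10}
Step 14: find(7) -> no change; set of 7 is {1, 3, 6, 7, 9, 10}
Component of 0: {0, 4, 5, 8}

Answer: 0, 4, 5, 8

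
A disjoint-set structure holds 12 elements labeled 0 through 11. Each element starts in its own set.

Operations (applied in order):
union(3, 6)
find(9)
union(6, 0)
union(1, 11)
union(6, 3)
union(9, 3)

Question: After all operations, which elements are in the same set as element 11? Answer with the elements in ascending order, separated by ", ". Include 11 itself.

Answer: 1, 11

Derivation:
Step 1: union(3, 6) -> merged; set of 3 now {3, 6}
Step 2: find(9) -> no change; set of 9 is {9}
Step 3: union(6, 0) -> merged; set of 6 now {0, 3, 6}
Step 4: union(1, 11) -> merged; set of 1 now {1, 11}
Step 5: union(6, 3) -> already same set; set of 6 now {0, 3, 6}
Step 6: union(9, 3) -> merged; set of 9 now {0, 3, 6, 9}
Component of 11: {1, 11}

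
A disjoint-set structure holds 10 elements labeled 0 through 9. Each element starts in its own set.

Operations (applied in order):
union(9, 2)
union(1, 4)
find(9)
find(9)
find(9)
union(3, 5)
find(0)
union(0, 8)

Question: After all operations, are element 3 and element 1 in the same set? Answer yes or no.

Step 1: union(9, 2) -> merged; set of 9 now {2, 9}
Step 2: union(1, 4) -> merged; set of 1 now {1, 4}
Step 3: find(9) -> no change; set of 9 is {2, 9}
Step 4: find(9) -> no change; set of 9 is {2, 9}
Step 5: find(9) -> no change; set of 9 is {2, 9}
Step 6: union(3, 5) -> merged; set of 3 now {3, 5}
Step 7: find(0) -> no change; set of 0 is {0}
Step 8: union(0, 8) -> merged; set of 0 now {0, 8}
Set of 3: {3, 5}; 1 is not a member.

Answer: no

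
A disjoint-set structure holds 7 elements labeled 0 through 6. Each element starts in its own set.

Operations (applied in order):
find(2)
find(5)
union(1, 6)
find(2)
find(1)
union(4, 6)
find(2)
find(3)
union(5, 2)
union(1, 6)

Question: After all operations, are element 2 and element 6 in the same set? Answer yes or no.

Answer: no

Derivation:
Step 1: find(2) -> no change; set of 2 is {2}
Step 2: find(5) -> no change; set of 5 is {5}
Step 3: union(1, 6) -> merged; set of 1 now {1, 6}
Step 4: find(2) -> no change; set of 2 is {2}
Step 5: find(1) -> no change; set of 1 is {1, 6}
Step 6: union(4, 6) -> merged; set of 4 now {1, 4, 6}
Step 7: find(2) -> no change; set of 2 is {2}
Step 8: find(3) -> no change; set of 3 is {3}
Step 9: union(5, 2) -> merged; set of 5 now {2, 5}
Step 10: union(1, 6) -> already same set; set of 1 now {1, 4, 6}
Set of 2: {2, 5}; 6 is not a member.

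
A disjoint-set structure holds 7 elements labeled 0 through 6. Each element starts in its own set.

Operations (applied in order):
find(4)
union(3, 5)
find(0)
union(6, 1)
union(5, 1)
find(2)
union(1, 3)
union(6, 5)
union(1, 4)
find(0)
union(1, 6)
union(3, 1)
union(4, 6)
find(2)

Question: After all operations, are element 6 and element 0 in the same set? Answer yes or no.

Step 1: find(4) -> no change; set of 4 is {4}
Step 2: union(3, 5) -> merged; set of 3 now {3, 5}
Step 3: find(0) -> no change; set of 0 is {0}
Step 4: union(6, 1) -> merged; set of 6 now {1, 6}
Step 5: union(5, 1) -> merged; set of 5 now {1, 3, 5, 6}
Step 6: find(2) -> no change; set of 2 is {2}
Step 7: union(1, 3) -> already same set; set of 1 now {1, 3, 5, 6}
Step 8: union(6, 5) -> already same set; set of 6 now {1, 3, 5, 6}
Step 9: union(1, 4) -> merged; set of 1 now {1, 3, 4, 5, 6}
Step 10: find(0) -> no change; set of 0 is {0}
Step 11: union(1, 6) -> already same set; set of 1 now {1, 3, 4, 5, 6}
Step 12: union(3, 1) -> already same set; set of 3 now {1, 3, 4, 5, 6}
Step 13: union(4, 6) -> already same set; set of 4 now {1, 3, 4, 5, 6}
Step 14: find(2) -> no change; set of 2 is {2}
Set of 6: {1, 3, 4, 5, 6}; 0 is not a member.

Answer: no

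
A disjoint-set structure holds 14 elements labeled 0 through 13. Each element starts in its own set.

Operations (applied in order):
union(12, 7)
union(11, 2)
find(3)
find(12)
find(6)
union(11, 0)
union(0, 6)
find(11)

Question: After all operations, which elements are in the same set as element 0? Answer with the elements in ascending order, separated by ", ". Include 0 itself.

Step 1: union(12, 7) -> merged; set of 12 now {7, 12}
Step 2: union(11, 2) -> merged; set of 11 now {2, 11}
Step 3: find(3) -> no change; set of 3 is {3}
Step 4: find(12) -> no change; set of 12 is {7, 12}
Step 5: find(6) -> no change; set of 6 is {6}
Step 6: union(11, 0) -> merged; set of 11 now {0, 2, 11}
Step 7: union(0, 6) -> merged; set of 0 now {0, 2, 6, 11}
Step 8: find(11) -> no change; set of 11 is {0, 2, 6, 11}
Component of 0: {0, 2, 6, 11}

Answer: 0, 2, 6, 11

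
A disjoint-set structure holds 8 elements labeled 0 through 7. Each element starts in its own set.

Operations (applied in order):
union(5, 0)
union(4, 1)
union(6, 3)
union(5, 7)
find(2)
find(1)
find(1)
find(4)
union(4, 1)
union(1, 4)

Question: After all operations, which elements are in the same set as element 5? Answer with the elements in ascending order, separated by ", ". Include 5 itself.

Step 1: union(5, 0) -> merged; set of 5 now {0, 5}
Step 2: union(4, 1) -> merged; set of 4 now {1, 4}
Step 3: union(6, 3) -> merged; set of 6 now {3, 6}
Step 4: union(5, 7) -> merged; set of 5 now {0, 5, 7}
Step 5: find(2) -> no change; set of 2 is {2}
Step 6: find(1) -> no change; set of 1 is {1, 4}
Step 7: find(1) -> no change; set of 1 is {1, 4}
Step 8: find(4) -> no change; set of 4 is {1, 4}
Step 9: union(4, 1) -> already same set; set of 4 now {1, 4}
Step 10: union(1, 4) -> already same set; set of 1 now {1, 4}
Component of 5: {0, 5, 7}

Answer: 0, 5, 7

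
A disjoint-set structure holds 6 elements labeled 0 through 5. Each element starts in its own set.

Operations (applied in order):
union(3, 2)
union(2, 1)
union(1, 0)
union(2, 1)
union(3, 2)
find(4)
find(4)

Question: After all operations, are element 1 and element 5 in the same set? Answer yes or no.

Step 1: union(3, 2) -> merged; set of 3 now {2, 3}
Step 2: union(2, 1) -> merged; set of 2 now {1, 2, 3}
Step 3: union(1, 0) -> merged; set of 1 now {0, 1, 2, 3}
Step 4: union(2, 1) -> already same set; set of 2 now {0, 1, 2, 3}
Step 5: union(3, 2) -> already same set; set of 3 now {0, 1, 2, 3}
Step 6: find(4) -> no change; set of 4 is {4}
Step 7: find(4) -> no change; set of 4 is {4}
Set of 1: {0, 1, 2, 3}; 5 is not a member.

Answer: no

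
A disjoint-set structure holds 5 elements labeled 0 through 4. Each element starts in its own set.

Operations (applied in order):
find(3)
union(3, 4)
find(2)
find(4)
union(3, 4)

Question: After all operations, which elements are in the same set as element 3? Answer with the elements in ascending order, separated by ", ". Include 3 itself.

Step 1: find(3) -> no change; set of 3 is {3}
Step 2: union(3, 4) -> merged; set of 3 now {3, 4}
Step 3: find(2) -> no change; set of 2 is {2}
Step 4: find(4) -> no change; set of 4 is {3, 4}
Step 5: union(3, 4) -> already same set; set of 3 now {3, 4}
Component of 3: {3, 4}

Answer: 3, 4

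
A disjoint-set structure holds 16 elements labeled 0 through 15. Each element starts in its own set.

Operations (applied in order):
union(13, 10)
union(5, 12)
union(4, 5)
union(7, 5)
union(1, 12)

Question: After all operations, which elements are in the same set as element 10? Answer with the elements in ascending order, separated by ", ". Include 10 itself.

Step 1: union(13, 10) -> merged; set of 13 now {10, 13}
Step 2: union(5, 12) -> merged; set of 5 now {5, 12}
Step 3: union(4, 5) -> merged; set of 4 now {4, 5, 12}
Step 4: union(7, 5) -> merged; set of 7 now {4, 5, 7, 12}
Step 5: union(1, 12) -> merged; set of 1 now {1, 4, 5, 7, 12}
Component of 10: {10, 13}

Answer: 10, 13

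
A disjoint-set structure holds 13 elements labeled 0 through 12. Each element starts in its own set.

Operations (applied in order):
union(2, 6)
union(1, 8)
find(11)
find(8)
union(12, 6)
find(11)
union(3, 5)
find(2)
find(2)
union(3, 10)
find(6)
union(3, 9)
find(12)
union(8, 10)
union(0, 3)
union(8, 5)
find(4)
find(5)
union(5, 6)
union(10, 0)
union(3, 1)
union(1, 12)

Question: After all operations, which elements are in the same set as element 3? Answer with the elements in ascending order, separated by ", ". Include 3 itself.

Step 1: union(2, 6) -> merged; set of 2 now {2, 6}
Step 2: union(1, 8) -> merged; set of 1 now {1, 8}
Step 3: find(11) -> no change; set of 11 is {11}
Step 4: find(8) -> no change; set of 8 is {1, 8}
Step 5: union(12, 6) -> merged; set of 12 now {2, 6, 12}
Step 6: find(11) -> no change; set of 11 is {11}
Step 7: union(3, 5) -> merged; set of 3 now {3, 5}
Step 8: find(2) -> no change; set of 2 is {2, 6, 12}
Step 9: find(2) -> no change; set of 2 is {2, 6, 12}
Step 10: union(3, 10) -> merged; set of 3 now {3, 5, 10}
Step 11: find(6) -> no change; set of 6 is {2, 6, 12}
Step 12: union(3, 9) -> merged; set of 3 now {3, 5, 9, 10}
Step 13: find(12) -> no change; set of 12 is {2, 6, 12}
Step 14: union(8, 10) -> merged; set of 8 now {1, 3, 5, 8, 9, 10}
Step 15: union(0, 3) -> merged; set of 0 now {0, 1, 3, 5, 8, 9, 10}
Step 16: union(8, 5) -> already same set; set of 8 now {0, 1, 3, 5, 8, 9, 10}
Step 17: find(4) -> no change; set of 4 is {4}
Step 18: find(5) -> no change; set of 5 is {0, 1, 3, 5, 8, 9, 10}
Step 19: union(5, 6) -> merged; set of 5 now {0, 1, 2, 3, 5, 6, 8, 9, 10, 12}
Step 20: union(10, 0) -> already same set; set of 10 now {0, 1, 2, 3, 5, 6, 8, 9, 10, 12}
Step 21: union(3, 1) -> already same set; set of 3 now {0, 1, 2, 3, 5, 6, 8, 9, 10, 12}
Step 22: union(1, 12) -> already same set; set of 1 now {0, 1, 2, 3, 5, 6, 8, 9, 10, 12}
Component of 3: {0, 1, 2, 3, 5, 6, 8, 9, 10, 12}

Answer: 0, 1, 2, 3, 5, 6, 8, 9, 10, 12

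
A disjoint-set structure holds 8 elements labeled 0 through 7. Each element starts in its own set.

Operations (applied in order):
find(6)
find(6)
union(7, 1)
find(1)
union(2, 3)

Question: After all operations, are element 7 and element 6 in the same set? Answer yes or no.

Step 1: find(6) -> no change; set of 6 is {6}
Step 2: find(6) -> no change; set of 6 is {6}
Step 3: union(7, 1) -> merged; set of 7 now {1, 7}
Step 4: find(1) -> no change; set of 1 is {1, 7}
Step 5: union(2, 3) -> merged; set of 2 now {2, 3}
Set of 7: {1, 7}; 6 is not a member.

Answer: no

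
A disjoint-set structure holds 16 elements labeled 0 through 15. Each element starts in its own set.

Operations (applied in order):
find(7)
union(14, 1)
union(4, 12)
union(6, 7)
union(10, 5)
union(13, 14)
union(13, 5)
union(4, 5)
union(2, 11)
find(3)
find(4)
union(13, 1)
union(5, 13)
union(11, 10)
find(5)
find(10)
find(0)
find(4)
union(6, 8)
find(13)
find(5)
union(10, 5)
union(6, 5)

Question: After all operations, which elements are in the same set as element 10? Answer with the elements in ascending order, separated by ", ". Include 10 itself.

Step 1: find(7) -> no change; set of 7 is {7}
Step 2: union(14, 1) -> merged; set of 14 now {1, 14}
Step 3: union(4, 12) -> merged; set of 4 now {4, 12}
Step 4: union(6, 7) -> merged; set of 6 now {6, 7}
Step 5: union(10, 5) -> merged; set of 10 now {5, 10}
Step 6: union(13, 14) -> merged; set of 13 now {1, 13, 14}
Step 7: union(13, 5) -> merged; set of 13 now {1, 5, 10, 13, 14}
Step 8: union(4, 5) -> merged; set of 4 now {1, 4, 5, 10, 12, 13, 14}
Step 9: union(2, 11) -> merged; set of 2 now {2, 11}
Step 10: find(3) -> no change; set of 3 is {3}
Step 11: find(4) -> no change; set of 4 is {1, 4, 5, 10, 12, 13, 14}
Step 12: union(13, 1) -> already same set; set of 13 now {1, 4, 5, 10, 12, 13, 14}
Step 13: union(5, 13) -> already same set; set of 5 now {1, 4, 5, 10, 12, 13, 14}
Step 14: union(11, 10) -> merged; set of 11 now {1, 2, 4, 5, 10, 11, 12, 13, 14}
Step 15: find(5) -> no change; set of 5 is {1, 2, 4, 5, 10, 11, 12, 13, 14}
Step 16: find(10) -> no change; set of 10 is {1, 2, 4, 5, 10, 11, 12, 13, 14}
Step 17: find(0) -> no change; set of 0 is {0}
Step 18: find(4) -> no change; set of 4 is {1, 2, 4, 5, 10, 11, 12, 13, 14}
Step 19: union(6, 8) -> merged; set of 6 now {6, 7, 8}
Step 20: find(13) -> no change; set of 13 is {1, 2, 4, 5, 10, 11, 12, 13, 14}
Step 21: find(5) -> no change; set of 5 is {1, 2, 4, 5, 10, 11, 12, 13, 14}
Step 22: union(10, 5) -> already same set; set of 10 now {1, 2, 4, 5, 10, 11, 12, 13, 14}
Step 23: union(6, 5) -> merged; set of 6 now {1, 2, 4, 5, 6, 7, 8, 10, 11, 12, 13, 14}
Component of 10: {1, 2, 4, 5, 6, 7, 8, 10, 11, 12, 13, 14}

Answer: 1, 2, 4, 5, 6, 7, 8, 10, 11, 12, 13, 14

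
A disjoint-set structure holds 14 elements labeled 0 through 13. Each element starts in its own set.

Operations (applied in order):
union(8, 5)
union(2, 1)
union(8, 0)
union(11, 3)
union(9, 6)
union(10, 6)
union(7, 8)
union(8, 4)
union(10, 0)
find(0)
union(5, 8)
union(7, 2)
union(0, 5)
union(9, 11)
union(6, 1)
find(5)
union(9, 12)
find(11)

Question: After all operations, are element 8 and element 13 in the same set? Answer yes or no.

Answer: no

Derivation:
Step 1: union(8, 5) -> merged; set of 8 now {5, 8}
Step 2: union(2, 1) -> merged; set of 2 now {1, 2}
Step 3: union(8, 0) -> merged; set of 8 now {0, 5, 8}
Step 4: union(11, 3) -> merged; set of 11 now {3, 11}
Step 5: union(9, 6) -> merged; set of 9 now {6, 9}
Step 6: union(10, 6) -> merged; set of 10 now {6, 9, 10}
Step 7: union(7, 8) -> merged; set of 7 now {0, 5, 7, 8}
Step 8: union(8, 4) -> merged; set of 8 now {0, 4, 5, 7, 8}
Step 9: union(10, 0) -> merged; set of 10 now {0, 4, 5, 6, 7, 8, 9, 10}
Step 10: find(0) -> no change; set of 0 is {0, 4, 5, 6, 7, 8, 9, 10}
Step 11: union(5, 8) -> already same set; set of 5 now {0, 4, 5, 6, 7, 8, 9, 10}
Step 12: union(7, 2) -> merged; set of 7 now {0, 1, 2, 4, 5, 6, 7, 8, 9, 10}
Step 13: union(0, 5) -> already same set; set of 0 now {0, 1, 2, 4, 5, 6, 7, 8, 9, 10}
Step 14: union(9, 11) -> merged; set of 9 now {0, 1, 2, 3, 4, 5, 6, 7, 8, 9, 10, 11}
Step 15: union(6, 1) -> already same set; set of 6 now {0, 1, 2, 3, 4, 5, 6, 7, 8, 9, 10, 11}
Step 16: find(5) -> no change; set of 5 is {0, 1, 2, 3, 4, 5, 6, 7, 8, 9, 10, 11}
Step 17: union(9, 12) -> merged; set of 9 now {0, 1, 2, 3, 4, 5, 6, 7, 8, 9, 10, 11, 12}
Step 18: find(11) -> no change; set of 11 is {0, 1, 2, 3, 4, 5, 6, 7, 8, 9, 10, 11, 12}
Set of 8: {0, 1, 2, 3, 4, 5, 6, 7, 8, 9, 10, 11, 12}; 13 is not a member.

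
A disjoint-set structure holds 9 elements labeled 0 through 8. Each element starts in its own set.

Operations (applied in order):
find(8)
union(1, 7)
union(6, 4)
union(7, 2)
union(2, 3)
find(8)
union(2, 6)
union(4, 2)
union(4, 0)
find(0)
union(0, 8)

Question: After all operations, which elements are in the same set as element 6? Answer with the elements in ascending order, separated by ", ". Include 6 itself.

Step 1: find(8) -> no change; set of 8 is {8}
Step 2: union(1, 7) -> merged; set of 1 now {1, 7}
Step 3: union(6, 4) -> merged; set of 6 now {4, 6}
Step 4: union(7, 2) -> merged; set of 7 now {1, 2, 7}
Step 5: union(2, 3) -> merged; set of 2 now {1, 2, 3, 7}
Step 6: find(8) -> no change; set of 8 is {8}
Step 7: union(2, 6) -> merged; set of 2 now {1, 2, 3, 4, 6, 7}
Step 8: union(4, 2) -> already same set; set of 4 now {1, 2, 3, 4, 6, 7}
Step 9: union(4, 0) -> merged; set of 4 now {0, 1, 2, 3, 4, 6, 7}
Step 10: find(0) -> no change; set of 0 is {0, 1, 2, 3, 4, 6, 7}
Step 11: union(0, 8) -> merged; set of 0 now {0, 1, 2, 3, 4, 6, 7, 8}
Component of 6: {0, 1, 2, 3, 4, 6, 7, 8}

Answer: 0, 1, 2, 3, 4, 6, 7, 8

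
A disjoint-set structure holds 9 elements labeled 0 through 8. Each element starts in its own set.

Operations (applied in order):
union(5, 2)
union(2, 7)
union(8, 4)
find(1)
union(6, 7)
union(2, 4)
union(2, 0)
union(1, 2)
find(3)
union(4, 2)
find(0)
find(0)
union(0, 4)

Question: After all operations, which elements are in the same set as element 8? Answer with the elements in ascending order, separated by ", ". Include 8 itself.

Answer: 0, 1, 2, 4, 5, 6, 7, 8

Derivation:
Step 1: union(5, 2) -> merged; set of 5 now {2, 5}
Step 2: union(2, 7) -> merged; set of 2 now {2, 5, 7}
Step 3: union(8, 4) -> merged; set of 8 now {4, 8}
Step 4: find(1) -> no change; set of 1 is {1}
Step 5: union(6, 7) -> merged; set of 6 now {2, 5, 6, 7}
Step 6: union(2, 4) -> merged; set of 2 now {2, 4, 5, 6, 7, 8}
Step 7: union(2, 0) -> merged; set of 2 now {0, 2, 4, 5, 6, 7, 8}
Step 8: union(1, 2) -> merged; set of 1 now {0, 1, 2, 4, 5, 6, 7, 8}
Step 9: find(3) -> no change; set of 3 is {3}
Step 10: union(4, 2) -> already same set; set of 4 now {0, 1, 2, 4, 5, 6, 7, 8}
Step 11: find(0) -> no change; set of 0 is {0, 1, 2, 4, 5, 6, 7, 8}
Step 12: find(0) -> no change; set of 0 is {0, 1, 2, 4, 5, 6, 7, 8}
Step 13: union(0, 4) -> already same set; set of 0 now {0, 1, 2, 4, 5, 6, 7, 8}
Component of 8: {0, 1, 2, 4, 5, 6, 7, 8}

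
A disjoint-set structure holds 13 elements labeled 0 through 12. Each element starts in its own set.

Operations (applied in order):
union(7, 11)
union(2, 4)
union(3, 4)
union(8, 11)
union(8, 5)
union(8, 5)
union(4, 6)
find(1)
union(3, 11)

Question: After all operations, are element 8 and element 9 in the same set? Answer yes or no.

Answer: no

Derivation:
Step 1: union(7, 11) -> merged; set of 7 now {7, 11}
Step 2: union(2, 4) -> merged; set of 2 now {2, 4}
Step 3: union(3, 4) -> merged; set of 3 now {2, 3, 4}
Step 4: union(8, 11) -> merged; set of 8 now {7, 8, 11}
Step 5: union(8, 5) -> merged; set of 8 now {5, 7, 8, 11}
Step 6: union(8, 5) -> already same set; set of 8 now {5, 7, 8, 11}
Step 7: union(4, 6) -> merged; set of 4 now {2, 3, 4, 6}
Step 8: find(1) -> no change; set of 1 is {1}
Step 9: union(3, 11) -> merged; set of 3 now {2, 3, 4, 5, 6, 7, 8, 11}
Set of 8: {2, 3, 4, 5, 6, 7, 8, 11}; 9 is not a member.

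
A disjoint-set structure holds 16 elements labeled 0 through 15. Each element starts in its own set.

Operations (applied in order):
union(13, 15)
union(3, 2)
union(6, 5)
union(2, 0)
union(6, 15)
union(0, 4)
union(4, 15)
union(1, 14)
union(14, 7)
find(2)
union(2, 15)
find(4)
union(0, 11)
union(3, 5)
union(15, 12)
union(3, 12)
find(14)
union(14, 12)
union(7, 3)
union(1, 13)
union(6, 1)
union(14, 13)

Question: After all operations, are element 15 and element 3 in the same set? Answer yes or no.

Answer: yes

Derivation:
Step 1: union(13, 15) -> merged; set of 13 now {13, 15}
Step 2: union(3, 2) -> merged; set of 3 now {2, 3}
Step 3: union(6, 5) -> merged; set of 6 now {5, 6}
Step 4: union(2, 0) -> merged; set of 2 now {0, 2, 3}
Step 5: union(6, 15) -> merged; set of 6 now {5, 6, 13, 15}
Step 6: union(0, 4) -> merged; set of 0 now {0, 2, 3, 4}
Step 7: union(4, 15) -> merged; set of 4 now {0, 2, 3, 4, 5, 6, 13, 15}
Step 8: union(1, 14) -> merged; set of 1 now {1, 14}
Step 9: union(14, 7) -> merged; set of 14 now {1, 7, 14}
Step 10: find(2) -> no change; set of 2 is {0, 2, 3, 4, 5, 6, 13, 15}
Step 11: union(2, 15) -> already same set; set of 2 now {0, 2, 3, 4, 5, 6, 13, 15}
Step 12: find(4) -> no change; set of 4 is {0, 2, 3, 4, 5, 6, 13, 15}
Step 13: union(0, 11) -> merged; set of 0 now {0, 2, 3, 4, 5, 6, 11, 13, 15}
Step 14: union(3, 5) -> already same set; set of 3 now {0, 2, 3, 4, 5, 6, 11, 13, 15}
Step 15: union(15, 12) -> merged; set of 15 now {0, 2, 3, 4, 5, 6, 11, 12, 13, 15}
Step 16: union(3, 12) -> already same set; set of 3 now {0, 2, 3, 4, 5, 6, 11, 12, 13, 15}
Step 17: find(14) -> no change; set of 14 is {1, 7, 14}
Step 18: union(14, 12) -> merged; set of 14 now {0, 1, 2, 3, 4, 5, 6, 7, 11, 12, 13, 14, 15}
Step 19: union(7, 3) -> already same set; set of 7 now {0, 1, 2, 3, 4, 5, 6, 7, 11, 12, 13, 14, 15}
Step 20: union(1, 13) -> already same set; set of 1 now {0, 1, 2, 3, 4, 5, 6, 7, 11, 12, 13, 14, 15}
Step 21: union(6, 1) -> already same set; set of 6 now {0, 1, 2, 3, 4, 5, 6, 7, 11, 12, 13, 14, 15}
Step 22: union(14, 13) -> already same set; set of 14 now {0, 1, 2, 3, 4, 5, 6, 7, 11, 12, 13, 14, 15}
Set of 15: {0, 1, 2, 3, 4, 5, 6, 7, 11, 12, 13, 14, 15}; 3 is a member.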